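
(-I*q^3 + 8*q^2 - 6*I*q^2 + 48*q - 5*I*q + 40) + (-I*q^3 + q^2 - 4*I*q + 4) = -2*I*q^3 + 9*q^2 - 6*I*q^2 + 48*q - 9*I*q + 44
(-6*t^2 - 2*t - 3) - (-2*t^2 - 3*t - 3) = -4*t^2 + t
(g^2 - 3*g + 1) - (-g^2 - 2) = 2*g^2 - 3*g + 3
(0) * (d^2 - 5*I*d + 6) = 0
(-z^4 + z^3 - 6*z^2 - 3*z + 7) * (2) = -2*z^4 + 2*z^3 - 12*z^2 - 6*z + 14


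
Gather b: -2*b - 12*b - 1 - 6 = -14*b - 7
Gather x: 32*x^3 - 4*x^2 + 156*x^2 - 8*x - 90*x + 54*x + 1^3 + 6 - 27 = 32*x^3 + 152*x^2 - 44*x - 20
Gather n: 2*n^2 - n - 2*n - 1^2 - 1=2*n^2 - 3*n - 2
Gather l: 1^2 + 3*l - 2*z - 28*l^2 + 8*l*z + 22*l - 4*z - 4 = -28*l^2 + l*(8*z + 25) - 6*z - 3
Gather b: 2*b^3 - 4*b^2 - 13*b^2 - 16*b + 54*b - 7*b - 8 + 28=2*b^3 - 17*b^2 + 31*b + 20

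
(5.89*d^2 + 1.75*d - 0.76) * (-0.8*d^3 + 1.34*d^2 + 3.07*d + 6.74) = -4.712*d^5 + 6.4926*d^4 + 21.0353*d^3 + 44.0527*d^2 + 9.4618*d - 5.1224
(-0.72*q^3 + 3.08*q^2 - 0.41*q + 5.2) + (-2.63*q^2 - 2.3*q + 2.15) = -0.72*q^3 + 0.45*q^2 - 2.71*q + 7.35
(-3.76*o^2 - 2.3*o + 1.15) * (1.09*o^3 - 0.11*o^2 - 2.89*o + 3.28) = -4.0984*o^5 - 2.0934*o^4 + 12.3729*o^3 - 5.8123*o^2 - 10.8675*o + 3.772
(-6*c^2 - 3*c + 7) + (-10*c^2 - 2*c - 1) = -16*c^2 - 5*c + 6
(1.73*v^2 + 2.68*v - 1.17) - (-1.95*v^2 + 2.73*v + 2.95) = 3.68*v^2 - 0.0499999999999998*v - 4.12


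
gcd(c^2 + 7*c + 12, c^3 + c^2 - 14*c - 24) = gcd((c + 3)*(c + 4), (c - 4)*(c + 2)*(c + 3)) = c + 3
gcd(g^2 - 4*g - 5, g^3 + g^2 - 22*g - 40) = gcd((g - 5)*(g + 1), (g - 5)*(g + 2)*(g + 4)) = g - 5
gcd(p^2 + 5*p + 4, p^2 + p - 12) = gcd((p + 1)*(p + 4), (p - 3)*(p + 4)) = p + 4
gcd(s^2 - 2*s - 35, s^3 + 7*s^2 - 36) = 1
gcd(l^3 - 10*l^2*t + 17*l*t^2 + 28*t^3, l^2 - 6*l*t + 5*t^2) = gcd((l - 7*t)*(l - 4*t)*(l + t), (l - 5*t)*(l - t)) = 1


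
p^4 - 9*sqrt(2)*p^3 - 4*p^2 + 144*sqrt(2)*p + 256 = (p - 8*sqrt(2))*(p - 4*sqrt(2))*(p + sqrt(2))*(p + 2*sqrt(2))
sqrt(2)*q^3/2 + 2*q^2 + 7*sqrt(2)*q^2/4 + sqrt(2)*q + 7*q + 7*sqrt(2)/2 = (q + 7/2)*(q + sqrt(2))*(sqrt(2)*q/2 + 1)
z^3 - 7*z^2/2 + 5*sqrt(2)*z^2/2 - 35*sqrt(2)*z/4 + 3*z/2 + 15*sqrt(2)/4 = (z - 3)*(z - 1/2)*(z + 5*sqrt(2)/2)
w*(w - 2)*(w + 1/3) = w^3 - 5*w^2/3 - 2*w/3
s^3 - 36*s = s*(s - 6)*(s + 6)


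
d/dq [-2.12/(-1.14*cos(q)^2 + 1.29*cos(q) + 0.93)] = (4.8336*cos(q) - 2.7348)*sin(q)/(-1.14*cos(q)^2 + 1.29*cos(q) + 0.93)^2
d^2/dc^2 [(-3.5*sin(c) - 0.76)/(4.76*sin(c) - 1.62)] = (44.208976*sin(c)^2 + 15.045912*sin(c) - 88.417952)/(107.850176*sin(c)^3 - 110.115936*sin(c)^2 + 37.476432*sin(c) - 4.251528)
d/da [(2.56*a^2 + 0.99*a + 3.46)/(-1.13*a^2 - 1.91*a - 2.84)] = (-3.7709*a^2 - 6.7212*a + 3.797)/(1.2769*a^4 + 4.3166*a^3 + 10.0665*a^2 + 10.8488*a + 8.0656)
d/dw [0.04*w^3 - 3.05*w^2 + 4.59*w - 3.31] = 0.12*w^2 - 6.1*w + 4.59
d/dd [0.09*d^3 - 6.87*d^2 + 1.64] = d*(0.27*d - 13.74)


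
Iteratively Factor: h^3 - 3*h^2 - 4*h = (h - 4)*(h^2 + h) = h*(h - 4)*(h + 1)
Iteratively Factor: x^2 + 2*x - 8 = (x - 2)*(x + 4)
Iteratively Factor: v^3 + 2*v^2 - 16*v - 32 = (v - 4)*(v^2 + 6*v + 8) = (v - 4)*(v + 4)*(v + 2)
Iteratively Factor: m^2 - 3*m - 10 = (m + 2)*(m - 5)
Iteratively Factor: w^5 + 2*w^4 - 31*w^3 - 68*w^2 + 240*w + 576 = (w - 4)*(w^4 + 6*w^3 - 7*w^2 - 96*w - 144) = (w - 4)*(w + 3)*(w^3 + 3*w^2 - 16*w - 48) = (w - 4)^2*(w + 3)*(w^2 + 7*w + 12) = (w - 4)^2*(w + 3)*(w + 4)*(w + 3)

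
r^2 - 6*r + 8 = (r - 4)*(r - 2)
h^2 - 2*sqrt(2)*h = h*(h - 2*sqrt(2))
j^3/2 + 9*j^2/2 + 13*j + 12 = (j/2 + 1)*(j + 3)*(j + 4)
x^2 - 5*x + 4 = (x - 4)*(x - 1)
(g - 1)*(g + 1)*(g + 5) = g^3 + 5*g^2 - g - 5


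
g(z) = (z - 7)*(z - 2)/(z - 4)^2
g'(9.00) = 0.14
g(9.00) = 0.56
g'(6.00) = 1.75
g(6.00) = -1.00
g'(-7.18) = -0.00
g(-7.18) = 1.04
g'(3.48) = -81.65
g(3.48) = -19.27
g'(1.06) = -0.36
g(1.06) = 0.65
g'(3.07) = -13.76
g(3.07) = -4.86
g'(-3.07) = -0.01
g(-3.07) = 1.02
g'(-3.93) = -0.01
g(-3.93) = 1.03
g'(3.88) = -6875.00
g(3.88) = -407.33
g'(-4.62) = -0.01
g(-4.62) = 1.04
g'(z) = (z - 7)/(z - 4)^2 - 2*(z - 7)*(z - 2)/(z - 4)^3 + (z - 2)/(z - 4)^2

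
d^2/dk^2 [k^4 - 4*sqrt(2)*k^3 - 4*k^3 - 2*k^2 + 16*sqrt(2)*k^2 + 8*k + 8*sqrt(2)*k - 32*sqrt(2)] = 12*k^2 - 24*sqrt(2)*k - 24*k - 4 + 32*sqrt(2)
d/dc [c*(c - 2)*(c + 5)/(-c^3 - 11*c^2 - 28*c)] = 2*(-4*c^2 - 38*c - 97)/(c^4 + 22*c^3 + 177*c^2 + 616*c + 784)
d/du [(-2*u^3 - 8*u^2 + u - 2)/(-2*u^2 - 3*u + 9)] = (4*u^4 + 12*u^3 - 28*u^2 - 152*u + 3)/(4*u^4 + 12*u^3 - 27*u^2 - 54*u + 81)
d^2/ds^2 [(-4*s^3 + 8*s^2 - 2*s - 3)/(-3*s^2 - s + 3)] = 2*(82*s^3 - 171*s^2 + 189*s - 36)/(27*s^6 + 27*s^5 - 72*s^4 - 53*s^3 + 72*s^2 + 27*s - 27)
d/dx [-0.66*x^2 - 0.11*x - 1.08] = -1.32*x - 0.11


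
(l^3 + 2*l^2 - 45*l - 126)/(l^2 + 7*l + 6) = (l^2 - 4*l - 21)/(l + 1)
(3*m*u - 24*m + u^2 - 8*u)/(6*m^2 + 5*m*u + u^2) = (u - 8)/(2*m + u)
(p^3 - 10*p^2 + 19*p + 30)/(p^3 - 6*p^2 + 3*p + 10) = (p - 6)/(p - 2)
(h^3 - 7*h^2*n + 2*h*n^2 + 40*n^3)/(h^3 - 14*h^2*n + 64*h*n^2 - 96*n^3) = (h^2 - 3*h*n - 10*n^2)/(h^2 - 10*h*n + 24*n^2)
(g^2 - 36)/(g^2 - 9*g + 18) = (g + 6)/(g - 3)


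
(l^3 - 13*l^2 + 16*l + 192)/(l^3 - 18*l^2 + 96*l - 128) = (l + 3)/(l - 2)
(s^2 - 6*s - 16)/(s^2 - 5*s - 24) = (s + 2)/(s + 3)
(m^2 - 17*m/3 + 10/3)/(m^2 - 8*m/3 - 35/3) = (3*m - 2)/(3*m + 7)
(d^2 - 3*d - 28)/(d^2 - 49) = (d + 4)/(d + 7)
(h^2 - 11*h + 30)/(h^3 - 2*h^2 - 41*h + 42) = (h^2 - 11*h + 30)/(h^3 - 2*h^2 - 41*h + 42)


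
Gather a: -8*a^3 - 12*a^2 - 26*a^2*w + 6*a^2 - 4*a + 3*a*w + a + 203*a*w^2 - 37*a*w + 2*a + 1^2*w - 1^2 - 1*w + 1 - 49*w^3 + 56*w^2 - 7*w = -8*a^3 + a^2*(-26*w - 6) + a*(203*w^2 - 34*w - 1) - 49*w^3 + 56*w^2 - 7*w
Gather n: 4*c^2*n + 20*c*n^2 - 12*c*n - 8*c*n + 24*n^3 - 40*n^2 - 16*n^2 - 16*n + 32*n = 24*n^3 + n^2*(20*c - 56) + n*(4*c^2 - 20*c + 16)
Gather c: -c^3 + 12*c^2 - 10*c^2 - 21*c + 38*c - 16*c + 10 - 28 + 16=-c^3 + 2*c^2 + c - 2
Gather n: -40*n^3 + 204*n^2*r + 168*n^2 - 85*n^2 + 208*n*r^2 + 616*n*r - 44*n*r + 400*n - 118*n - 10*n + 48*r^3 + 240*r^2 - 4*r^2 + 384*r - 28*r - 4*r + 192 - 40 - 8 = -40*n^3 + n^2*(204*r + 83) + n*(208*r^2 + 572*r + 272) + 48*r^3 + 236*r^2 + 352*r + 144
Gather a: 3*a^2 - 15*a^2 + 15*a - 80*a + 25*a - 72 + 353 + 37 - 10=-12*a^2 - 40*a + 308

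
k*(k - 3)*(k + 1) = k^3 - 2*k^2 - 3*k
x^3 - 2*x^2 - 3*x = x*(x - 3)*(x + 1)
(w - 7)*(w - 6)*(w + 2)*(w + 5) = w^4 - 6*w^3 - 39*w^2 + 164*w + 420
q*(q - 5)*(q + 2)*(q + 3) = q^4 - 19*q^2 - 30*q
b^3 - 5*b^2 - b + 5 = (b - 5)*(b - 1)*(b + 1)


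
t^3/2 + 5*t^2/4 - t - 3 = (t/2 + 1)*(t - 3/2)*(t + 2)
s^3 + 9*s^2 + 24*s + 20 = (s + 2)^2*(s + 5)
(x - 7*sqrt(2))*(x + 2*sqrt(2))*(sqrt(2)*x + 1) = sqrt(2)*x^3 - 9*x^2 - 33*sqrt(2)*x - 28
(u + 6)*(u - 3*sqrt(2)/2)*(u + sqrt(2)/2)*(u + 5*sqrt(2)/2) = u^4 + 3*sqrt(2)*u^3/2 + 6*u^3 - 13*u^2/2 + 9*sqrt(2)*u^2 - 39*u - 15*sqrt(2)*u/4 - 45*sqrt(2)/2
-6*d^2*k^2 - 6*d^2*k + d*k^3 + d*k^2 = k*(-6*d + k)*(d*k + d)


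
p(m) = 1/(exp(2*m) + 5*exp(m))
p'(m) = (-2*exp(2*m) - 5*exp(m))/(exp(2*m) + 5*exp(m))^2 = (-2*exp(m) - 5)*exp(-m)/(exp(m) + 5)^2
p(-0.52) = 0.30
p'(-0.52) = -0.33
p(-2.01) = 1.45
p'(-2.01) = -1.49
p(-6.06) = 85.64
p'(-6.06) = -85.68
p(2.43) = 0.01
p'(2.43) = -0.01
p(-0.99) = 0.50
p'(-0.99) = -0.54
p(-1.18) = 0.61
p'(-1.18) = -0.65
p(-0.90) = 0.45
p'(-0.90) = -0.49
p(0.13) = 0.14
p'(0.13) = -0.17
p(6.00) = 0.00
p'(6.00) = 0.00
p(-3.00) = 3.98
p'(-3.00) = -4.02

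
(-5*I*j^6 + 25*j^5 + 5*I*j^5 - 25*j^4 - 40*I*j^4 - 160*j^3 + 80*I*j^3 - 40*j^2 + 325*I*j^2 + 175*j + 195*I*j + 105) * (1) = -5*I*j^6 + 25*j^5 + 5*I*j^5 - 25*j^4 - 40*I*j^4 - 160*j^3 + 80*I*j^3 - 40*j^2 + 325*I*j^2 + 175*j + 195*I*j + 105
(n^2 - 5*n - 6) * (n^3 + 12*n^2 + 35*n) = n^5 + 7*n^4 - 31*n^3 - 247*n^2 - 210*n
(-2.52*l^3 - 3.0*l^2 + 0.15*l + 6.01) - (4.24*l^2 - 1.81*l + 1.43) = -2.52*l^3 - 7.24*l^2 + 1.96*l + 4.58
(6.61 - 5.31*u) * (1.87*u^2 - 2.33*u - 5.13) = -9.9297*u^3 + 24.733*u^2 + 11.839*u - 33.9093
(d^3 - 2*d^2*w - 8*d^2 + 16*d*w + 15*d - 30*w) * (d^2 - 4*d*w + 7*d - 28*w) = d^5 - 6*d^4*w - d^4 + 8*d^3*w^2 + 6*d^3*w - 41*d^3 - 8*d^2*w^2 + 246*d^2*w + 105*d^2 - 328*d*w^2 - 630*d*w + 840*w^2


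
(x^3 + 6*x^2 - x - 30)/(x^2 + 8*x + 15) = x - 2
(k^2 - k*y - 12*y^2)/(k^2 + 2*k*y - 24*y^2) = (k + 3*y)/(k + 6*y)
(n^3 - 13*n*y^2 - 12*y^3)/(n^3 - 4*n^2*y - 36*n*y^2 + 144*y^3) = (-n^2 - 4*n*y - 3*y^2)/(-n^2 + 36*y^2)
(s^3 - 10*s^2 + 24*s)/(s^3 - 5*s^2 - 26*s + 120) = s/(s + 5)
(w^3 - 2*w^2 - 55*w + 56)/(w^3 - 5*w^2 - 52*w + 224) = (w - 1)/(w - 4)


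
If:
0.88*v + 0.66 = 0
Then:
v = -0.75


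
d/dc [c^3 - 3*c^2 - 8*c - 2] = 3*c^2 - 6*c - 8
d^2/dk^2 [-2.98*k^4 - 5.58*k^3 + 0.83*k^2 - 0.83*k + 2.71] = -35.76*k^2 - 33.48*k + 1.66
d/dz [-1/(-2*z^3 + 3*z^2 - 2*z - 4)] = 2*(-3*z^2 + 3*z - 1)/(2*z^3 - 3*z^2 + 2*z + 4)^2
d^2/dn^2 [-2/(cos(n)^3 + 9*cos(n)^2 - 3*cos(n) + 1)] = 144*((1 - cos(2*n))^3 - 22*(1 - cos(2*n))^2*cos(n) - 74*(1 - cos(2*n))^2 - 40*cos(n) - 64*cos(2*n) + 8*cos(3*n) + 224)/(9*cos(n) - 18*cos(2*n) - cos(3*n) - 22)^3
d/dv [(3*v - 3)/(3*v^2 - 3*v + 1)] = 3*(-3*v^2 + 6*v - 2)/(9*v^4 - 18*v^3 + 15*v^2 - 6*v + 1)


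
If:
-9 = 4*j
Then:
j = -9/4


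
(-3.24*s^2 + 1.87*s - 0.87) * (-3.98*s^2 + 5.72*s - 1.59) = 12.8952*s^4 - 25.9754*s^3 + 19.3106*s^2 - 7.9497*s + 1.3833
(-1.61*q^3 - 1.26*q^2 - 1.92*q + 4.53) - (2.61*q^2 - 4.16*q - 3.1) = -1.61*q^3 - 3.87*q^2 + 2.24*q + 7.63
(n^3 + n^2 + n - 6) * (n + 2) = n^4 + 3*n^3 + 3*n^2 - 4*n - 12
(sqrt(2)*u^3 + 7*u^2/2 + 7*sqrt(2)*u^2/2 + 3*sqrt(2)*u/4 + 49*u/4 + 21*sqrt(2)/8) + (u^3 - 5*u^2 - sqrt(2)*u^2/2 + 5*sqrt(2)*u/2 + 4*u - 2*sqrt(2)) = u^3 + sqrt(2)*u^3 - 3*u^2/2 + 3*sqrt(2)*u^2 + 13*sqrt(2)*u/4 + 65*u/4 + 5*sqrt(2)/8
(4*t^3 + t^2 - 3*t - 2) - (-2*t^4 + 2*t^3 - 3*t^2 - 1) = 2*t^4 + 2*t^3 + 4*t^2 - 3*t - 1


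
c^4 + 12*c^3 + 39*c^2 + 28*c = c*(c + 1)*(c + 4)*(c + 7)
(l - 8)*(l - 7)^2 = l^3 - 22*l^2 + 161*l - 392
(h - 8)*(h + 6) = h^2 - 2*h - 48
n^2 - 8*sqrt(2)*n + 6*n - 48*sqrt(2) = (n + 6)*(n - 8*sqrt(2))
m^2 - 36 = (m - 6)*(m + 6)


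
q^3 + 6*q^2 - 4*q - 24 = (q - 2)*(q + 2)*(q + 6)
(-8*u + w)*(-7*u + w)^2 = -392*u^3 + 161*u^2*w - 22*u*w^2 + w^3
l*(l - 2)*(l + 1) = l^3 - l^2 - 2*l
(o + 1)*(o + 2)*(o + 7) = o^3 + 10*o^2 + 23*o + 14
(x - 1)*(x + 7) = x^2 + 6*x - 7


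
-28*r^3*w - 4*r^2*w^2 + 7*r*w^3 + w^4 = w*(-2*r + w)*(2*r + w)*(7*r + w)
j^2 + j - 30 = (j - 5)*(j + 6)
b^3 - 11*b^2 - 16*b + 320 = (b - 8)^2*(b + 5)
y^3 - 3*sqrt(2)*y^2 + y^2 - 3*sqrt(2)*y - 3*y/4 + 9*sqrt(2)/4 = (y - 1/2)*(y + 3/2)*(y - 3*sqrt(2))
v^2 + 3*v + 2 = (v + 1)*(v + 2)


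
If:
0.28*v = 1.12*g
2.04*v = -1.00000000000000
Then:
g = -0.12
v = -0.49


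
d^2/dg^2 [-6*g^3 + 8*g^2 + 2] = 16 - 36*g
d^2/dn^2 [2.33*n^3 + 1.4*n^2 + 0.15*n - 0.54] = 13.98*n + 2.8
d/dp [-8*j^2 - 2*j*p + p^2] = -2*j + 2*p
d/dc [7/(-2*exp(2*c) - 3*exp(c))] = 7*(4*exp(c) + 3)*exp(-c)/(2*exp(c) + 3)^2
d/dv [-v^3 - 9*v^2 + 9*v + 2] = -3*v^2 - 18*v + 9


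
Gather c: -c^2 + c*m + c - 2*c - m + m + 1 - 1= -c^2 + c*(m - 1)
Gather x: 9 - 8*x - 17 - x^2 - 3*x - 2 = -x^2 - 11*x - 10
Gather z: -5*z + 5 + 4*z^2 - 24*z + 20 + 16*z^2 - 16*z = 20*z^2 - 45*z + 25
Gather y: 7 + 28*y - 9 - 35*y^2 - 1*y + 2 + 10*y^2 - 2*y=-25*y^2 + 25*y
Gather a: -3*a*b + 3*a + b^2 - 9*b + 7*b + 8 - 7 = a*(3 - 3*b) + b^2 - 2*b + 1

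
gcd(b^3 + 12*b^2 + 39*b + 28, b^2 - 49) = b + 7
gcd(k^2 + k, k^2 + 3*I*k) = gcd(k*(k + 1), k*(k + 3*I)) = k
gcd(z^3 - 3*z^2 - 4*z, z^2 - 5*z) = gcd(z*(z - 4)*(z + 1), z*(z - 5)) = z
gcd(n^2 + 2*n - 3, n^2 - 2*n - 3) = 1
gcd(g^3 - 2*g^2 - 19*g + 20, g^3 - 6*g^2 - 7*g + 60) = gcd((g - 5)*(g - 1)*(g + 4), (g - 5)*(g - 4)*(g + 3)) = g - 5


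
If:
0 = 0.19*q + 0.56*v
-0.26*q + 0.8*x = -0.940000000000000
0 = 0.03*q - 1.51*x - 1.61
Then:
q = 0.36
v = -0.12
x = -1.06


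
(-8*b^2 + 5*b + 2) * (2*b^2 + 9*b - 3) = -16*b^4 - 62*b^3 + 73*b^2 + 3*b - 6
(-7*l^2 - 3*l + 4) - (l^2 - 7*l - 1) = -8*l^2 + 4*l + 5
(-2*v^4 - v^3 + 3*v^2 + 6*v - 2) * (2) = -4*v^4 - 2*v^3 + 6*v^2 + 12*v - 4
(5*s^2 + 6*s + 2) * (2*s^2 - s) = 10*s^4 + 7*s^3 - 2*s^2 - 2*s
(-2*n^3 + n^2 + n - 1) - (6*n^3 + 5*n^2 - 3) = -8*n^3 - 4*n^2 + n + 2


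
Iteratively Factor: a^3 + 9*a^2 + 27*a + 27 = (a + 3)*(a^2 + 6*a + 9) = (a + 3)^2*(a + 3)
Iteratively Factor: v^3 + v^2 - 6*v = (v)*(v^2 + v - 6) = v*(v + 3)*(v - 2)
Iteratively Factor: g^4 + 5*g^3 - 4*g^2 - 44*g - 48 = (g + 2)*(g^3 + 3*g^2 - 10*g - 24) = (g + 2)*(g + 4)*(g^2 - g - 6) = (g - 3)*(g + 2)*(g + 4)*(g + 2)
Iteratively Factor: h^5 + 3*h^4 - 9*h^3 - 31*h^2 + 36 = (h + 2)*(h^4 + h^3 - 11*h^2 - 9*h + 18) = (h - 3)*(h + 2)*(h^3 + 4*h^2 + h - 6) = (h - 3)*(h + 2)*(h + 3)*(h^2 + h - 2) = (h - 3)*(h - 1)*(h + 2)*(h + 3)*(h + 2)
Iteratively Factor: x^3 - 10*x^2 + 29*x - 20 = (x - 5)*(x^2 - 5*x + 4) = (x - 5)*(x - 1)*(x - 4)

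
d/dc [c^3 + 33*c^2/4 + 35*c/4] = 3*c^2 + 33*c/2 + 35/4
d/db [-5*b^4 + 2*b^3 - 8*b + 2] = -20*b^3 + 6*b^2 - 8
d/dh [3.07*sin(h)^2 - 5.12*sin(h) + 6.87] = (6.14*sin(h) - 5.12)*cos(h)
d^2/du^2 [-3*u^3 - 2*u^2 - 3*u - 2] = -18*u - 4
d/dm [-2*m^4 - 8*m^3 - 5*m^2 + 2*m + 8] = -8*m^3 - 24*m^2 - 10*m + 2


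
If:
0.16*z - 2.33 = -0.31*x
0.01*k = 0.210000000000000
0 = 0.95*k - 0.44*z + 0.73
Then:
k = 21.00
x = -16.74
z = 47.00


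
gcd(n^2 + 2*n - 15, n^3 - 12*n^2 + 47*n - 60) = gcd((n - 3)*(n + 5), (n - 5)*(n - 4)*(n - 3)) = n - 3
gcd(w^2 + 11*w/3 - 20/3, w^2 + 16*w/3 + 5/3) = w + 5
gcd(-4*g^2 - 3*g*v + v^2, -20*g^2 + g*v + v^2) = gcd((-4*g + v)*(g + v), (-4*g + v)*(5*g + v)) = -4*g + v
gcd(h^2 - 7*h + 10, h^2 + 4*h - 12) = h - 2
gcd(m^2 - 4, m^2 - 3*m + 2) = m - 2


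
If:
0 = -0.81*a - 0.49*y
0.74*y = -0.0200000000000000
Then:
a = 0.02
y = -0.03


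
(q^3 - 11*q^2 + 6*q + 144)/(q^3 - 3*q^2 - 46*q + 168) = (q^2 - 5*q - 24)/(q^2 + 3*q - 28)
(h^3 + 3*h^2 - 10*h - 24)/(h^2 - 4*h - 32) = (h^2 - h - 6)/(h - 8)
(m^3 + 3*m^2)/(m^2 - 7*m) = m*(m + 3)/(m - 7)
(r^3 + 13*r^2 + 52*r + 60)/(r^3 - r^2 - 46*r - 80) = (r + 6)/(r - 8)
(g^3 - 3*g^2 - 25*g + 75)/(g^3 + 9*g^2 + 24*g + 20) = (g^2 - 8*g + 15)/(g^2 + 4*g + 4)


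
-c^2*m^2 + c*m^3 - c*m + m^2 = m*(-c + m)*(c*m + 1)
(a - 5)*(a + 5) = a^2 - 25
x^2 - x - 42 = (x - 7)*(x + 6)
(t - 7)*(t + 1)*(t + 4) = t^3 - 2*t^2 - 31*t - 28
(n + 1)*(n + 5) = n^2 + 6*n + 5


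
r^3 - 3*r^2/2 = r^2*(r - 3/2)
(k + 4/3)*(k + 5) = k^2 + 19*k/3 + 20/3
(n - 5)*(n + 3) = n^2 - 2*n - 15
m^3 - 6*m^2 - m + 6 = (m - 6)*(m - 1)*(m + 1)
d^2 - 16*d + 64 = (d - 8)^2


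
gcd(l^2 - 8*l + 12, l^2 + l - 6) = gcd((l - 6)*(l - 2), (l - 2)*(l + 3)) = l - 2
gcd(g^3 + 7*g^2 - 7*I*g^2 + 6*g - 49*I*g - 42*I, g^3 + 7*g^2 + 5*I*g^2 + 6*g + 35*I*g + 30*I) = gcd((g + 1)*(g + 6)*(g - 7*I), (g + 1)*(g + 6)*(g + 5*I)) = g^2 + 7*g + 6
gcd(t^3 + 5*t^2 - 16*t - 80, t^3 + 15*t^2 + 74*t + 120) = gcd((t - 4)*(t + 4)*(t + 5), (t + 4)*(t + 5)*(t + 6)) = t^2 + 9*t + 20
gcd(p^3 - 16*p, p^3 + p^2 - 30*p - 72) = p + 4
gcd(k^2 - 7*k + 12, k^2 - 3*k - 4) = k - 4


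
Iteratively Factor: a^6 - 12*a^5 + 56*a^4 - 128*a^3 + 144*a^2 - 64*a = (a - 4)*(a^5 - 8*a^4 + 24*a^3 - 32*a^2 + 16*a) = (a - 4)*(a - 2)*(a^4 - 6*a^3 + 12*a^2 - 8*a) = (a - 4)*(a - 2)^2*(a^3 - 4*a^2 + 4*a) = (a - 4)*(a - 2)^3*(a^2 - 2*a) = a*(a - 4)*(a - 2)^3*(a - 2)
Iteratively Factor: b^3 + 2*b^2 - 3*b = (b - 1)*(b^2 + 3*b) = b*(b - 1)*(b + 3)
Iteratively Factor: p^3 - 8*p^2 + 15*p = (p - 3)*(p^2 - 5*p) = (p - 5)*(p - 3)*(p)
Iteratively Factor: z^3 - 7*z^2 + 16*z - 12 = (z - 2)*(z^2 - 5*z + 6) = (z - 3)*(z - 2)*(z - 2)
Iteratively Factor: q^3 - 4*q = (q)*(q^2 - 4) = q*(q + 2)*(q - 2)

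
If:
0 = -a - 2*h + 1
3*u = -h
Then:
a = 6*u + 1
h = -3*u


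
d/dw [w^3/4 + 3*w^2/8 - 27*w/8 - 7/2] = 3*w^2/4 + 3*w/4 - 27/8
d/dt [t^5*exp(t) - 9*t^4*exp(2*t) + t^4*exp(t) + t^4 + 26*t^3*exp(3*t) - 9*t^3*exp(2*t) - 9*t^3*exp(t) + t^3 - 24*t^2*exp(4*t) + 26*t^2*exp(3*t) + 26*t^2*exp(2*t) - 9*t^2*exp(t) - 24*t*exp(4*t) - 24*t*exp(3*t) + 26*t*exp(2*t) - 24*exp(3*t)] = t^5*exp(t) - 18*t^4*exp(2*t) + 6*t^4*exp(t) + 78*t^3*exp(3*t) - 54*t^3*exp(2*t) - 5*t^3*exp(t) + 4*t^3 - 96*t^2*exp(4*t) + 156*t^2*exp(3*t) + 25*t^2*exp(2*t) - 36*t^2*exp(t) + 3*t^2 - 144*t*exp(4*t) - 20*t*exp(3*t) + 104*t*exp(2*t) - 18*t*exp(t) - 24*exp(4*t) - 96*exp(3*t) + 26*exp(2*t)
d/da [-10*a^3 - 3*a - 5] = -30*a^2 - 3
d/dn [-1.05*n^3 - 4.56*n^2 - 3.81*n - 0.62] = -3.15*n^2 - 9.12*n - 3.81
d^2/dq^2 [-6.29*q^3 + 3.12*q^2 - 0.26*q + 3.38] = 6.24 - 37.74*q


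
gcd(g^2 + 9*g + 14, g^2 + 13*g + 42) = g + 7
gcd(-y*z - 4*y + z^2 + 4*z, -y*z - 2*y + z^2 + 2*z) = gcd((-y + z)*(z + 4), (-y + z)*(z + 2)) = y - z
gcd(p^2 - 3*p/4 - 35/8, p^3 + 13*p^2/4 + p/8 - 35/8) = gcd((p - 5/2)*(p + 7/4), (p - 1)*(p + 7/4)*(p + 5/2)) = p + 7/4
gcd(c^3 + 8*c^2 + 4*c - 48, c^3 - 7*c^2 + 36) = 1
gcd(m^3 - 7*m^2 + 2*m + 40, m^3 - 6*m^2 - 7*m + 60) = m^2 - 9*m + 20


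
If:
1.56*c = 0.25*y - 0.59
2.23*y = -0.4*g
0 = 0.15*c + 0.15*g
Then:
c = -0.39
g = 0.39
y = -0.07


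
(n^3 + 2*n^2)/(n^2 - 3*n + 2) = n^2*(n + 2)/(n^2 - 3*n + 2)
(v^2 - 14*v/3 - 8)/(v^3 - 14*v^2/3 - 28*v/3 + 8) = (3*v + 4)/(3*v^2 + 4*v - 4)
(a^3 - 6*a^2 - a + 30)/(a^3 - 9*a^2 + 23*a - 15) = (a + 2)/(a - 1)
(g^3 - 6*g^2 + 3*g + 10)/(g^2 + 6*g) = (g^3 - 6*g^2 + 3*g + 10)/(g*(g + 6))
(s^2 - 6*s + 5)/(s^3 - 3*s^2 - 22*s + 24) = (s - 5)/(s^2 - 2*s - 24)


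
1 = 1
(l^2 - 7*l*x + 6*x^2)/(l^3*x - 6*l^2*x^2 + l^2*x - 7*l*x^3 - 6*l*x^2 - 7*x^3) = (-l^2 + 7*l*x - 6*x^2)/(x*(-l^3 + 6*l^2*x - l^2 + 7*l*x^2 + 6*l*x + 7*x^2))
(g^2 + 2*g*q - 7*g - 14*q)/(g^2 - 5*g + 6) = (g^2 + 2*g*q - 7*g - 14*q)/(g^2 - 5*g + 6)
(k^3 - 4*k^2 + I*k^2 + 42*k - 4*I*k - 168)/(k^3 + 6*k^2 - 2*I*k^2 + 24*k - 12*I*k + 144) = (k^2 + k*(-4 + 7*I) - 28*I)/(k^2 + k*(6 + 4*I) + 24*I)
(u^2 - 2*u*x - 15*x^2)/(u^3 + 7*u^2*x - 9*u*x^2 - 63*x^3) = (-u + 5*x)/(-u^2 - 4*u*x + 21*x^2)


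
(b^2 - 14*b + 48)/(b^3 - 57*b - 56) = (b - 6)/(b^2 + 8*b + 7)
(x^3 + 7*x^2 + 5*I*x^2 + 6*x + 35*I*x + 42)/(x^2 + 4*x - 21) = (x^2 + 5*I*x + 6)/(x - 3)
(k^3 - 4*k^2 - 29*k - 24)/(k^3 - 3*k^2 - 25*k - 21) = (k - 8)/(k - 7)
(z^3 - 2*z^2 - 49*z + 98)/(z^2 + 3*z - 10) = (z^2 - 49)/(z + 5)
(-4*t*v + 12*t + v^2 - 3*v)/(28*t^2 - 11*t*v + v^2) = (3 - v)/(7*t - v)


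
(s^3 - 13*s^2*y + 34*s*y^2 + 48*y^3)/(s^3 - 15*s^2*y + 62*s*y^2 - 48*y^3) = (-s - y)/(-s + y)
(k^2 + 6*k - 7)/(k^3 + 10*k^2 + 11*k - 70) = (k - 1)/(k^2 + 3*k - 10)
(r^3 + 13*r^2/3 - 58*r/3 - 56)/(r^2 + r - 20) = (r^2 + 25*r/3 + 14)/(r + 5)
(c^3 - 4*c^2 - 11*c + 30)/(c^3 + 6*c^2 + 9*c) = (c^2 - 7*c + 10)/(c*(c + 3))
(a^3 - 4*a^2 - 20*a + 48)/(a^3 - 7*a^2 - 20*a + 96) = (a^2 - 8*a + 12)/(a^2 - 11*a + 24)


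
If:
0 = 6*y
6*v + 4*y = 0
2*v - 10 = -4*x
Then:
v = 0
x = 5/2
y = 0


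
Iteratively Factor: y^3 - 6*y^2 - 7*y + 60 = (y - 4)*(y^2 - 2*y - 15) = (y - 5)*(y - 4)*(y + 3)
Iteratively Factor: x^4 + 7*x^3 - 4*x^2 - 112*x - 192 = (x + 4)*(x^3 + 3*x^2 - 16*x - 48) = (x - 4)*(x + 4)*(x^2 + 7*x + 12) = (x - 4)*(x + 4)^2*(x + 3)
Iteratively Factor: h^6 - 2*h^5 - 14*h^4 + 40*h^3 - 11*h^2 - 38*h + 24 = (h - 1)*(h^5 - h^4 - 15*h^3 + 25*h^2 + 14*h - 24) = (h - 2)*(h - 1)*(h^4 + h^3 - 13*h^2 - h + 12) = (h - 2)*(h - 1)*(h + 1)*(h^3 - 13*h + 12) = (h - 2)*(h - 1)*(h + 1)*(h + 4)*(h^2 - 4*h + 3) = (h - 3)*(h - 2)*(h - 1)*(h + 1)*(h + 4)*(h - 1)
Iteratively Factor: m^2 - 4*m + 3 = (m - 1)*(m - 3)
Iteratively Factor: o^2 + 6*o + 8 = (o + 2)*(o + 4)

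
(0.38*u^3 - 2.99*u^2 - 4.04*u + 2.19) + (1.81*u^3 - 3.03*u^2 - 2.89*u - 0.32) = 2.19*u^3 - 6.02*u^2 - 6.93*u + 1.87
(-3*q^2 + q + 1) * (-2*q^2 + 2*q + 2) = 6*q^4 - 8*q^3 - 6*q^2 + 4*q + 2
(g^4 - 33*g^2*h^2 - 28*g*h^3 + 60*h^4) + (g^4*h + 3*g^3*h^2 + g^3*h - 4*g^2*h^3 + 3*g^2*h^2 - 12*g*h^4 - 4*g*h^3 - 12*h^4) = g^4*h + g^4 + 3*g^3*h^2 + g^3*h - 4*g^2*h^3 - 30*g^2*h^2 - 12*g*h^4 - 32*g*h^3 + 48*h^4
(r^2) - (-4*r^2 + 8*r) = 5*r^2 - 8*r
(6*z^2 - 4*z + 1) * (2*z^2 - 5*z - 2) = 12*z^4 - 38*z^3 + 10*z^2 + 3*z - 2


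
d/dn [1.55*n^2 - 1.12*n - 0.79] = 3.1*n - 1.12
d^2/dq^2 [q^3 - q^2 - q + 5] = 6*q - 2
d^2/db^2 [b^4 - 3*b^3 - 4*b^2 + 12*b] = 12*b^2 - 18*b - 8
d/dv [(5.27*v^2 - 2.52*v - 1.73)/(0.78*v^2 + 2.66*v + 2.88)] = (15.9838*v^2 + 33.054*v - 2.6558)/(0.6084*v^4 + 4.1496*v^3 + 11.5684*v^2 + 15.3216*v + 8.2944)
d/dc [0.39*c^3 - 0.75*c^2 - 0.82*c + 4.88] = 1.17*c^2 - 1.5*c - 0.82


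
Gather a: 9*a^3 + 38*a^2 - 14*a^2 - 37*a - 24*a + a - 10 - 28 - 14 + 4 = 9*a^3 + 24*a^2 - 60*a - 48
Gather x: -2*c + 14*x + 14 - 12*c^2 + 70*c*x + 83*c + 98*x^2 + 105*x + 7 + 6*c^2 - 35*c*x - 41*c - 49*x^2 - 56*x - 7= -6*c^2 + 40*c + 49*x^2 + x*(35*c + 63) + 14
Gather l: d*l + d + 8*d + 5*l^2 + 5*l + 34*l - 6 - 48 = 9*d + 5*l^2 + l*(d + 39) - 54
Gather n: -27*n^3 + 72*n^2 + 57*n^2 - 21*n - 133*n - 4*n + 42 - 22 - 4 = -27*n^3 + 129*n^2 - 158*n + 16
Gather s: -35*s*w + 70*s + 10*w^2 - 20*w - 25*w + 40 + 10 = s*(70 - 35*w) + 10*w^2 - 45*w + 50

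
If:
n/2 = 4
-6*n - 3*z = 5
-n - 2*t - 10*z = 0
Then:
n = 8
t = 253/3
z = -53/3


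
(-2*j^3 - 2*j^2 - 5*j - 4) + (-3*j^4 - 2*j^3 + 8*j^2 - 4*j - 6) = -3*j^4 - 4*j^3 + 6*j^2 - 9*j - 10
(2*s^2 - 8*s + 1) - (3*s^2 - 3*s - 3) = -s^2 - 5*s + 4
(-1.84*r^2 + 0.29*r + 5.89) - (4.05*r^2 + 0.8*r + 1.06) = -5.89*r^2 - 0.51*r + 4.83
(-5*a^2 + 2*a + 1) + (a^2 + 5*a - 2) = -4*a^2 + 7*a - 1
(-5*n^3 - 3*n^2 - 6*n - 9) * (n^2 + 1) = -5*n^5 - 3*n^4 - 11*n^3 - 12*n^2 - 6*n - 9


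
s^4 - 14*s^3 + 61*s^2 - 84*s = s*(s - 7)*(s - 4)*(s - 3)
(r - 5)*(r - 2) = r^2 - 7*r + 10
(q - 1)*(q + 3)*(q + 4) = q^3 + 6*q^2 + 5*q - 12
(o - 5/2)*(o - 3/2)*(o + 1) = o^3 - 3*o^2 - o/4 + 15/4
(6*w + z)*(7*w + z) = 42*w^2 + 13*w*z + z^2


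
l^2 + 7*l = l*(l + 7)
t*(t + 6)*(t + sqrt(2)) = t^3 + sqrt(2)*t^2 + 6*t^2 + 6*sqrt(2)*t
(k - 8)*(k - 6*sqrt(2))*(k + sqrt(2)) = k^3 - 8*k^2 - 5*sqrt(2)*k^2 - 12*k + 40*sqrt(2)*k + 96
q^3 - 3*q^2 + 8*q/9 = q*(q - 8/3)*(q - 1/3)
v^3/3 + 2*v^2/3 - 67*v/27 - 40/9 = (v/3 + 1)*(v - 8/3)*(v + 5/3)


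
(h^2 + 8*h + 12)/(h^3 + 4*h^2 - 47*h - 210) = (h + 2)/(h^2 - 2*h - 35)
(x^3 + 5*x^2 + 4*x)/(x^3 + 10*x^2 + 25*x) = (x^2 + 5*x + 4)/(x^2 + 10*x + 25)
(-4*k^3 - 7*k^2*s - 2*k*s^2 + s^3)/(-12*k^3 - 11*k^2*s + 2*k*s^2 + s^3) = (-4*k^2 - 3*k*s + s^2)/(-12*k^2 + k*s + s^2)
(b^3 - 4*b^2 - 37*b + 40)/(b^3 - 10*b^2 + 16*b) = (b^2 + 4*b - 5)/(b*(b - 2))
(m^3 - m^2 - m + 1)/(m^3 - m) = (m - 1)/m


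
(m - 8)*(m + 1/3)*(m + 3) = m^3 - 14*m^2/3 - 77*m/3 - 8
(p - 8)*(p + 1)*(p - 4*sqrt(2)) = p^3 - 7*p^2 - 4*sqrt(2)*p^2 - 8*p + 28*sqrt(2)*p + 32*sqrt(2)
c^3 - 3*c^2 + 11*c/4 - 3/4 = (c - 3/2)*(c - 1)*(c - 1/2)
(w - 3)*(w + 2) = w^2 - w - 6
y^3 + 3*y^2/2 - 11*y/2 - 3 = (y - 2)*(y + 1/2)*(y + 3)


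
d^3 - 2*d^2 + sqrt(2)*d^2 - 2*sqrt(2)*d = d*(d - 2)*(d + sqrt(2))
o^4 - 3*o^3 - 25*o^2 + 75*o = o*(o - 5)*(o - 3)*(o + 5)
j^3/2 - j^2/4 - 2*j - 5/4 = (j/2 + 1/2)*(j - 5/2)*(j + 1)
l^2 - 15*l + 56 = (l - 8)*(l - 7)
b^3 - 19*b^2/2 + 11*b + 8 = (b - 8)*(b - 2)*(b + 1/2)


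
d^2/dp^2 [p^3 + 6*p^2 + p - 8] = 6*p + 12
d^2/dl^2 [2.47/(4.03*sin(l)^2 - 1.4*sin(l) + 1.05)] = (-160.460092*sin(l)^4 + 41.80722*sin(l)^3 + 277.656158*sin(l)^2 - 87.24534*sin(l) - 11.22121)/(4.03*sin(l)^2 - 1.4*sin(l) + 1.05)^3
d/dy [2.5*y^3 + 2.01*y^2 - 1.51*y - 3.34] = 7.5*y^2 + 4.02*y - 1.51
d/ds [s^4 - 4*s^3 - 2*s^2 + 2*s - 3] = 4*s^3 - 12*s^2 - 4*s + 2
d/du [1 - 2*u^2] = -4*u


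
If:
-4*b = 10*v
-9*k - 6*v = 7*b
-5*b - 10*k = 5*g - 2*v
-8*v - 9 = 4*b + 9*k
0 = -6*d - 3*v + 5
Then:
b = 45/19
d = 149/114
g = -31/95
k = -23/19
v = -18/19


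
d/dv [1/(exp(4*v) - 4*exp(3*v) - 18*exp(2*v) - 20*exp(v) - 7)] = 4*(5 - exp(v))*exp(v)/(exp(6*v) - 10*exp(5*v) - exp(4*v) + 116*exp(3*v) + 239*exp(2*v) + 182*exp(v) + 49)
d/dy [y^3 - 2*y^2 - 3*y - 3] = 3*y^2 - 4*y - 3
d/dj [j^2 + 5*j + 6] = 2*j + 5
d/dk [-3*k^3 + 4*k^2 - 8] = k*(8 - 9*k)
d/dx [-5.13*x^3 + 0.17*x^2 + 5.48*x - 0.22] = -15.39*x^2 + 0.34*x + 5.48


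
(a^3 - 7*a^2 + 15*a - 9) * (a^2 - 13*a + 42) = a^5 - 20*a^4 + 148*a^3 - 498*a^2 + 747*a - 378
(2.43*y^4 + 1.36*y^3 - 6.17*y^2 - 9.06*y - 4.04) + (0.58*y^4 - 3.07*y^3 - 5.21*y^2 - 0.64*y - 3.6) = 3.01*y^4 - 1.71*y^3 - 11.38*y^2 - 9.7*y - 7.64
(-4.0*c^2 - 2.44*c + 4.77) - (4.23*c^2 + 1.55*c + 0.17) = -8.23*c^2 - 3.99*c + 4.6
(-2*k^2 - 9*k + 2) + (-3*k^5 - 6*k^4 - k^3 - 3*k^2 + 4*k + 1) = -3*k^5 - 6*k^4 - k^3 - 5*k^2 - 5*k + 3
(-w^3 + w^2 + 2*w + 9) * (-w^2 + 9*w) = w^5 - 10*w^4 + 7*w^3 + 9*w^2 + 81*w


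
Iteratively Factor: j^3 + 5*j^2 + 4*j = (j + 1)*(j^2 + 4*j) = j*(j + 1)*(j + 4)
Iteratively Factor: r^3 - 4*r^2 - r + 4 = (r + 1)*(r^2 - 5*r + 4) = (r - 4)*(r + 1)*(r - 1)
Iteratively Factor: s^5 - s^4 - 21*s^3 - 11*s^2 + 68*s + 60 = (s - 5)*(s^4 + 4*s^3 - s^2 - 16*s - 12) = (s - 5)*(s + 2)*(s^3 + 2*s^2 - 5*s - 6) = (s - 5)*(s + 2)*(s + 3)*(s^2 - s - 2) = (s - 5)*(s - 2)*(s + 2)*(s + 3)*(s + 1)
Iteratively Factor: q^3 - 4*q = (q - 2)*(q^2 + 2*q) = q*(q - 2)*(q + 2)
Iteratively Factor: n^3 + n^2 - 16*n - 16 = (n + 1)*(n^2 - 16) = (n - 4)*(n + 1)*(n + 4)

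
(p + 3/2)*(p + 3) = p^2 + 9*p/2 + 9/2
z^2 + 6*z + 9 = (z + 3)^2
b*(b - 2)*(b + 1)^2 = b^4 - 3*b^2 - 2*b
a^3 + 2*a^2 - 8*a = a*(a - 2)*(a + 4)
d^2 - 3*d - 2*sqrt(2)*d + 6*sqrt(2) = (d - 3)*(d - 2*sqrt(2))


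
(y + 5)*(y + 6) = y^2 + 11*y + 30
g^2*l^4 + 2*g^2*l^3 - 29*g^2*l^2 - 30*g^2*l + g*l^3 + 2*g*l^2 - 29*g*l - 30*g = (l - 5)*(l + 6)*(g*l + 1)*(g*l + g)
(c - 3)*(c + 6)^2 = c^3 + 9*c^2 - 108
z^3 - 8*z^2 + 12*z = z*(z - 6)*(z - 2)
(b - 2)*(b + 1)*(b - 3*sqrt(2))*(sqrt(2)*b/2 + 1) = sqrt(2)*b^4/2 - 2*b^3 - sqrt(2)*b^3/2 - 4*sqrt(2)*b^2 + 2*b^2 + 4*b + 3*sqrt(2)*b + 6*sqrt(2)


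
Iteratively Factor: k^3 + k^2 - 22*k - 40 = (k - 5)*(k^2 + 6*k + 8) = (k - 5)*(k + 4)*(k + 2)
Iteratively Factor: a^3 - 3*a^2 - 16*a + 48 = (a - 3)*(a^2 - 16) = (a - 4)*(a - 3)*(a + 4)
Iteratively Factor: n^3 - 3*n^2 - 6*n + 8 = (n - 4)*(n^2 + n - 2) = (n - 4)*(n + 2)*(n - 1)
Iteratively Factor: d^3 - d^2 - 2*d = (d + 1)*(d^2 - 2*d) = (d - 2)*(d + 1)*(d)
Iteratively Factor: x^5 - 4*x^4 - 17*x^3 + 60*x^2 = (x + 4)*(x^4 - 8*x^3 + 15*x^2) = (x - 5)*(x + 4)*(x^3 - 3*x^2) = x*(x - 5)*(x + 4)*(x^2 - 3*x) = x*(x - 5)*(x - 3)*(x + 4)*(x)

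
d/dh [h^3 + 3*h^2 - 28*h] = 3*h^2 + 6*h - 28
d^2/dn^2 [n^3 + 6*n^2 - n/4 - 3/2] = 6*n + 12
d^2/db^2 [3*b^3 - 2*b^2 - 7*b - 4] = 18*b - 4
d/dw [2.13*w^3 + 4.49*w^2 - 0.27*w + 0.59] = 6.39*w^2 + 8.98*w - 0.27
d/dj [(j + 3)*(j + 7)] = 2*j + 10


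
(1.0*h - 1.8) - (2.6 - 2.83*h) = 3.83*h - 4.4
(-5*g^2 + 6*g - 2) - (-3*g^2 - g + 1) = -2*g^2 + 7*g - 3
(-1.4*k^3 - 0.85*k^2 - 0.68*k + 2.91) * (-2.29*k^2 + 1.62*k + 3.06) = 3.206*k^5 - 0.3215*k^4 - 4.1038*k^3 - 10.3665*k^2 + 2.6334*k + 8.9046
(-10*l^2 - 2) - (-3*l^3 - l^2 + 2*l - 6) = 3*l^3 - 9*l^2 - 2*l + 4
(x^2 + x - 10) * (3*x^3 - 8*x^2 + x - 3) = 3*x^5 - 5*x^4 - 37*x^3 + 78*x^2 - 13*x + 30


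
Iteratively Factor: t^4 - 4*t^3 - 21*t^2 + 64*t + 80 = (t - 5)*(t^3 + t^2 - 16*t - 16) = (t - 5)*(t + 1)*(t^2 - 16) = (t - 5)*(t - 4)*(t + 1)*(t + 4)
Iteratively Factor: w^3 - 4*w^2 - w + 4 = (w + 1)*(w^2 - 5*w + 4) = (w - 4)*(w + 1)*(w - 1)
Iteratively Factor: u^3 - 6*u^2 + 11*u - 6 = (u - 3)*(u^2 - 3*u + 2) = (u - 3)*(u - 2)*(u - 1)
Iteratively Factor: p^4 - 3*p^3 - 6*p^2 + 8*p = (p - 4)*(p^3 + p^2 - 2*p) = p*(p - 4)*(p^2 + p - 2) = p*(p - 4)*(p - 1)*(p + 2)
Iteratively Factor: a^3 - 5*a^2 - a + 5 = (a - 1)*(a^2 - 4*a - 5) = (a - 5)*(a - 1)*(a + 1)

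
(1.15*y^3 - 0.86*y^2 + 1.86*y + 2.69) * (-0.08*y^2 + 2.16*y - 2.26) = -0.092*y^5 + 2.5528*y^4 - 4.6054*y^3 + 5.746*y^2 + 1.6068*y - 6.0794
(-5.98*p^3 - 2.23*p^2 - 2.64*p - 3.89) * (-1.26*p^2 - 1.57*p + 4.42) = 7.5348*p^5 + 12.1984*p^4 - 19.6041*p^3 - 0.8104*p^2 - 5.5615*p - 17.1938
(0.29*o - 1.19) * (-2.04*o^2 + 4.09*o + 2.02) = -0.5916*o^3 + 3.6137*o^2 - 4.2813*o - 2.4038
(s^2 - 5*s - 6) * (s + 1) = s^3 - 4*s^2 - 11*s - 6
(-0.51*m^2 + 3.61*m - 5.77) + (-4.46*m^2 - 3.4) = -4.97*m^2 + 3.61*m - 9.17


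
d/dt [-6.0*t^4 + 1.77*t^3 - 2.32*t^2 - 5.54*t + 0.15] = -24.0*t^3 + 5.31*t^2 - 4.64*t - 5.54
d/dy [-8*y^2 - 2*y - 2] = -16*y - 2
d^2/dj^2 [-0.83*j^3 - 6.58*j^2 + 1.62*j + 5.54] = -4.98*j - 13.16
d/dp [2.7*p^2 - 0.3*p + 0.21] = 5.4*p - 0.3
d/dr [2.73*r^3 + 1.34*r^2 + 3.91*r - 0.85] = 8.19*r^2 + 2.68*r + 3.91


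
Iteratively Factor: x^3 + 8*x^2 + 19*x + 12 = (x + 3)*(x^2 + 5*x + 4) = (x + 1)*(x + 3)*(x + 4)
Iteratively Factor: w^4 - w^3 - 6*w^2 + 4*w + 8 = (w - 2)*(w^3 + w^2 - 4*w - 4) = (w - 2)*(w + 1)*(w^2 - 4) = (w - 2)^2*(w + 1)*(w + 2)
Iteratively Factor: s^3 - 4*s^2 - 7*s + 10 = (s - 5)*(s^2 + s - 2) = (s - 5)*(s - 1)*(s + 2)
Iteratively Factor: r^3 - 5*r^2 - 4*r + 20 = (r - 2)*(r^2 - 3*r - 10) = (r - 5)*(r - 2)*(r + 2)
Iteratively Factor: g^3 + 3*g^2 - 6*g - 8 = (g + 4)*(g^2 - g - 2) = (g - 2)*(g + 4)*(g + 1)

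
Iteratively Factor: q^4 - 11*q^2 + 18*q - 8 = (q - 1)*(q^3 + q^2 - 10*q + 8) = (q - 1)*(q + 4)*(q^2 - 3*q + 2) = (q - 1)^2*(q + 4)*(q - 2)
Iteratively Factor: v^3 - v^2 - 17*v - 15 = (v + 3)*(v^2 - 4*v - 5) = (v - 5)*(v + 3)*(v + 1)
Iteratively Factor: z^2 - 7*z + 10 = (z - 5)*(z - 2)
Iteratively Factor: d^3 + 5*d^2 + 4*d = (d + 4)*(d^2 + d) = d*(d + 4)*(d + 1)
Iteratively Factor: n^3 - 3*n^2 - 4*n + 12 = (n - 3)*(n^2 - 4) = (n - 3)*(n - 2)*(n + 2)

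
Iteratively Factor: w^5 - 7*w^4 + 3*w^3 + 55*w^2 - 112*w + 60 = (w - 1)*(w^4 - 6*w^3 - 3*w^2 + 52*w - 60) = (w - 1)*(w + 3)*(w^3 - 9*w^2 + 24*w - 20) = (w - 5)*(w - 1)*(w + 3)*(w^2 - 4*w + 4) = (w - 5)*(w - 2)*(w - 1)*(w + 3)*(w - 2)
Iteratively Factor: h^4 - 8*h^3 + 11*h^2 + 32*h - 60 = (h - 3)*(h^3 - 5*h^2 - 4*h + 20) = (h - 3)*(h + 2)*(h^2 - 7*h + 10) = (h - 5)*(h - 3)*(h + 2)*(h - 2)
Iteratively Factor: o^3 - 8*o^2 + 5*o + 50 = (o + 2)*(o^2 - 10*o + 25) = (o - 5)*(o + 2)*(o - 5)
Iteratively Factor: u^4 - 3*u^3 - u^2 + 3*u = (u - 3)*(u^3 - u) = u*(u - 3)*(u^2 - 1) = u*(u - 3)*(u + 1)*(u - 1)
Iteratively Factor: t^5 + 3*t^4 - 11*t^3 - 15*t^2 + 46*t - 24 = (t + 3)*(t^4 - 11*t^2 + 18*t - 8) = (t - 2)*(t + 3)*(t^3 + 2*t^2 - 7*t + 4) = (t - 2)*(t - 1)*(t + 3)*(t^2 + 3*t - 4) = (t - 2)*(t - 1)*(t + 3)*(t + 4)*(t - 1)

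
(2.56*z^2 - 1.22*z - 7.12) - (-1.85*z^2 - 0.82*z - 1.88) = 4.41*z^2 - 0.4*z - 5.24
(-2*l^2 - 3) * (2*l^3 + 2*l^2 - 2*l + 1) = -4*l^5 - 4*l^4 - 2*l^3 - 8*l^2 + 6*l - 3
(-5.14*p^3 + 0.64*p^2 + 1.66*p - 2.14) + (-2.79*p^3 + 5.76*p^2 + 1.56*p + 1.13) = -7.93*p^3 + 6.4*p^2 + 3.22*p - 1.01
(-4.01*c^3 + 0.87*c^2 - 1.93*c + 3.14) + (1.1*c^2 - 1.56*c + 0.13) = -4.01*c^3 + 1.97*c^2 - 3.49*c + 3.27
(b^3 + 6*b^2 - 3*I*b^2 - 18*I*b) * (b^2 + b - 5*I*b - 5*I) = b^5 + 7*b^4 - 8*I*b^4 - 9*b^3 - 56*I*b^3 - 105*b^2 - 48*I*b^2 - 90*b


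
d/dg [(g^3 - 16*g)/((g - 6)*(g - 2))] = (g^4 - 16*g^3 + 52*g^2 - 192)/(g^4 - 16*g^3 + 88*g^2 - 192*g + 144)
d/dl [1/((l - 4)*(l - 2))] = 2*(3 - l)/(l^4 - 12*l^3 + 52*l^2 - 96*l + 64)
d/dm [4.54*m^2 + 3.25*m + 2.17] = 9.08*m + 3.25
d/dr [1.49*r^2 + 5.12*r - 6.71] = 2.98*r + 5.12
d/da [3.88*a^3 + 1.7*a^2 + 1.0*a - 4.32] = 11.64*a^2 + 3.4*a + 1.0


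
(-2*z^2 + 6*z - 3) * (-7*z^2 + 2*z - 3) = 14*z^4 - 46*z^3 + 39*z^2 - 24*z + 9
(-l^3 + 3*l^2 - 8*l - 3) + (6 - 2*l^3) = -3*l^3 + 3*l^2 - 8*l + 3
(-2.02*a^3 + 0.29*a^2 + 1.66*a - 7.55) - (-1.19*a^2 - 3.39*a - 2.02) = -2.02*a^3 + 1.48*a^2 + 5.05*a - 5.53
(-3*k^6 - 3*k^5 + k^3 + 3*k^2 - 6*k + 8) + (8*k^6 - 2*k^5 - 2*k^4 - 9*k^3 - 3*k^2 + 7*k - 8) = 5*k^6 - 5*k^5 - 2*k^4 - 8*k^3 + k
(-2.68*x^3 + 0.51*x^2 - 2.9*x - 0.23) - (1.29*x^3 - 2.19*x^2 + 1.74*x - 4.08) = -3.97*x^3 + 2.7*x^2 - 4.64*x + 3.85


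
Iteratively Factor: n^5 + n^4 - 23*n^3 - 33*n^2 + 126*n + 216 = (n - 4)*(n^4 + 5*n^3 - 3*n^2 - 45*n - 54) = (n - 4)*(n + 3)*(n^3 + 2*n^2 - 9*n - 18) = (n - 4)*(n + 2)*(n + 3)*(n^2 - 9) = (n - 4)*(n + 2)*(n + 3)^2*(n - 3)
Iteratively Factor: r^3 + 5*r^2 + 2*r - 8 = (r + 4)*(r^2 + r - 2) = (r + 2)*(r + 4)*(r - 1)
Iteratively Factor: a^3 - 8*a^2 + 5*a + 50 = (a - 5)*(a^2 - 3*a - 10) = (a - 5)*(a + 2)*(a - 5)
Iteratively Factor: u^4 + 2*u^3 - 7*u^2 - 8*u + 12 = (u - 1)*(u^3 + 3*u^2 - 4*u - 12) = (u - 1)*(u + 3)*(u^2 - 4) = (u - 1)*(u + 2)*(u + 3)*(u - 2)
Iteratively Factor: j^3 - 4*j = (j - 2)*(j^2 + 2*j) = (j - 2)*(j + 2)*(j)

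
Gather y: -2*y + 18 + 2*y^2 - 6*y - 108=2*y^2 - 8*y - 90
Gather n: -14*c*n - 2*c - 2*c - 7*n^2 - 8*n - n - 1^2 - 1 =-4*c - 7*n^2 + n*(-14*c - 9) - 2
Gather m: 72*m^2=72*m^2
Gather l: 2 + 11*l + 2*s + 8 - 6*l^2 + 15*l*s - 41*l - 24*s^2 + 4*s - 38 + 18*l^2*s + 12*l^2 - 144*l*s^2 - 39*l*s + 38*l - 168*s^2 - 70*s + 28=l^2*(18*s + 6) + l*(-144*s^2 - 24*s + 8) - 192*s^2 - 64*s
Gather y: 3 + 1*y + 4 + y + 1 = 2*y + 8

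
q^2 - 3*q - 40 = (q - 8)*(q + 5)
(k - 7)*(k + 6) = k^2 - k - 42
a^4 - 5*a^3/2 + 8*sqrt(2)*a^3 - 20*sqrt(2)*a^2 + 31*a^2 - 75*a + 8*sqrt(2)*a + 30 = (a - 2)*(a - 1/2)*(a + 3*sqrt(2))*(a + 5*sqrt(2))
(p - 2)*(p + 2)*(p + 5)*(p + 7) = p^4 + 12*p^3 + 31*p^2 - 48*p - 140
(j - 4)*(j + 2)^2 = j^3 - 12*j - 16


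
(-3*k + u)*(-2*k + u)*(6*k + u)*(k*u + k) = 36*k^4*u + 36*k^4 - 24*k^3*u^2 - 24*k^3*u + k^2*u^3 + k^2*u^2 + k*u^4 + k*u^3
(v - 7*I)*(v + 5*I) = v^2 - 2*I*v + 35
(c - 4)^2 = c^2 - 8*c + 16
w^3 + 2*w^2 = w^2*(w + 2)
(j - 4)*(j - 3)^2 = j^3 - 10*j^2 + 33*j - 36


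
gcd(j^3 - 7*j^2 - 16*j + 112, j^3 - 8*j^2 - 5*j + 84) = j^2 - 11*j + 28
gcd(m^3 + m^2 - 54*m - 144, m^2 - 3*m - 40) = m - 8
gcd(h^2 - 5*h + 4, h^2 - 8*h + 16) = h - 4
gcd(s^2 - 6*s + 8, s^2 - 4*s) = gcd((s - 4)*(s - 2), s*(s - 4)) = s - 4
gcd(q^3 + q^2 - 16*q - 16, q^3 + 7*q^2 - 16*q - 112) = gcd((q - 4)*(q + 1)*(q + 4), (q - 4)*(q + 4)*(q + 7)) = q^2 - 16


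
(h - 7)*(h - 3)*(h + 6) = h^3 - 4*h^2 - 39*h + 126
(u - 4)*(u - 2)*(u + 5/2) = u^3 - 7*u^2/2 - 7*u + 20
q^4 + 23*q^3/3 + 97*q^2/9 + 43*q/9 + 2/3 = (q + 1/3)^2*(q + 1)*(q + 6)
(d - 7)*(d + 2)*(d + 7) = d^3 + 2*d^2 - 49*d - 98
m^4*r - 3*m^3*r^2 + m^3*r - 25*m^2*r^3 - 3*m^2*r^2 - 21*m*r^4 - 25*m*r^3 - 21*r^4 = (m - 7*r)*(m + r)*(m + 3*r)*(m*r + r)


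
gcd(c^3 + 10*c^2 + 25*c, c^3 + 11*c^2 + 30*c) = c^2 + 5*c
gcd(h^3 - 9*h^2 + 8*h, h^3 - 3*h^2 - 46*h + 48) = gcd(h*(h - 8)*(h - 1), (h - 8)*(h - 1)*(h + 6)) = h^2 - 9*h + 8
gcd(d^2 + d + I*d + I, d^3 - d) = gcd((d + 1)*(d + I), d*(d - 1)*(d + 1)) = d + 1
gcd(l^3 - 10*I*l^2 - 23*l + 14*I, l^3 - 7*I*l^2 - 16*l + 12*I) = l - 2*I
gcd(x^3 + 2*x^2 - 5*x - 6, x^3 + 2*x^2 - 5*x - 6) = x^3 + 2*x^2 - 5*x - 6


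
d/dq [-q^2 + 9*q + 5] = 9 - 2*q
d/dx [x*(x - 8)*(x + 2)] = 3*x^2 - 12*x - 16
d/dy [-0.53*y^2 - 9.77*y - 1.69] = -1.06*y - 9.77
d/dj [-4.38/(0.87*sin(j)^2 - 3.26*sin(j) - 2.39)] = (7.6212*sin(j) - 14.2788)*cos(j)/(-0.87*sin(j)^2 + 3.26*sin(j) + 2.39)^2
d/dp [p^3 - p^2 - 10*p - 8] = 3*p^2 - 2*p - 10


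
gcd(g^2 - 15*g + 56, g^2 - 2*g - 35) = g - 7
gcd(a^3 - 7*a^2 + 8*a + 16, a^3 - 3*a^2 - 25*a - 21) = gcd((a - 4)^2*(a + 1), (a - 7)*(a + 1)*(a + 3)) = a + 1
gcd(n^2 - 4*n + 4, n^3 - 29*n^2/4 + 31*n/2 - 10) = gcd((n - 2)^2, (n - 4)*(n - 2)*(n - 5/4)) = n - 2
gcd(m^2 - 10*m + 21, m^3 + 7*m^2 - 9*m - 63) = m - 3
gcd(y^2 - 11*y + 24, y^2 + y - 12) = y - 3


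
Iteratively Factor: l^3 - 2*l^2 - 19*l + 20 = (l - 5)*(l^2 + 3*l - 4) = (l - 5)*(l - 1)*(l + 4)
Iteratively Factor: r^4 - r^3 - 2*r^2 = (r - 2)*(r^3 + r^2) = (r - 2)*(r + 1)*(r^2) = r*(r - 2)*(r + 1)*(r)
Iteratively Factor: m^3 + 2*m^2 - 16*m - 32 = (m - 4)*(m^2 + 6*m + 8) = (m - 4)*(m + 2)*(m + 4)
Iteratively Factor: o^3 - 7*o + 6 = (o - 1)*(o^2 + o - 6) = (o - 1)*(o + 3)*(o - 2)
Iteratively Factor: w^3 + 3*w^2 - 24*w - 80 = (w + 4)*(w^2 - w - 20) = (w + 4)^2*(w - 5)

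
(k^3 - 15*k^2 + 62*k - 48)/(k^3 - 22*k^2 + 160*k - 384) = (k - 1)/(k - 8)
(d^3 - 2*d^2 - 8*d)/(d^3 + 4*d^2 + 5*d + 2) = d*(d - 4)/(d^2 + 2*d + 1)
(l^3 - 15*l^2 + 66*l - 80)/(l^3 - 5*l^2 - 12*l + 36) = (l^2 - 13*l + 40)/(l^2 - 3*l - 18)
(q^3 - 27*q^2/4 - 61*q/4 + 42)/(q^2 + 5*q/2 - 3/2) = (4*q^2 - 39*q + 56)/(2*(2*q - 1))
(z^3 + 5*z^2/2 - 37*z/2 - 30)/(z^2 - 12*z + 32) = (2*z^2 + 13*z + 15)/(2*(z - 8))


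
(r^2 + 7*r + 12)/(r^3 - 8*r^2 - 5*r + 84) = (r + 4)/(r^2 - 11*r + 28)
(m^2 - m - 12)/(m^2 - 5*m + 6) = (m^2 - m - 12)/(m^2 - 5*m + 6)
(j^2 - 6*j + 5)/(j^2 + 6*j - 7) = (j - 5)/(j + 7)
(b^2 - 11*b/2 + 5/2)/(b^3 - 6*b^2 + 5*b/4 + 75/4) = 2*(2*b - 1)/(4*b^2 - 4*b - 15)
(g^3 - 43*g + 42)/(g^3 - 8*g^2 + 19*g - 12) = (g^2 + g - 42)/(g^2 - 7*g + 12)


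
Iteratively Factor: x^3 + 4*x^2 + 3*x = (x)*(x^2 + 4*x + 3) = x*(x + 3)*(x + 1)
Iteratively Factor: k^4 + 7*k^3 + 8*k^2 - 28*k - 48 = (k - 2)*(k^3 + 9*k^2 + 26*k + 24) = (k - 2)*(k + 4)*(k^2 + 5*k + 6) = (k - 2)*(k + 2)*(k + 4)*(k + 3)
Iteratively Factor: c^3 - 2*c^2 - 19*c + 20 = (c - 1)*(c^2 - c - 20) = (c - 1)*(c + 4)*(c - 5)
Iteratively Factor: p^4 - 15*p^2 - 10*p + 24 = (p - 1)*(p^3 + p^2 - 14*p - 24) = (p - 4)*(p - 1)*(p^2 + 5*p + 6) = (p - 4)*(p - 1)*(p + 2)*(p + 3)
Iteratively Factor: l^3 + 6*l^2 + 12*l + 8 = (l + 2)*(l^2 + 4*l + 4) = (l + 2)^2*(l + 2)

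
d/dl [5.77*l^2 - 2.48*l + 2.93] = 11.54*l - 2.48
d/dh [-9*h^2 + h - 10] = 1 - 18*h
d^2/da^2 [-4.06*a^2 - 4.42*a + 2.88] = -8.12000000000000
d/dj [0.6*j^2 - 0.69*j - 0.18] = 1.2*j - 0.69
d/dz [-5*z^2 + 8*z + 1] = 8 - 10*z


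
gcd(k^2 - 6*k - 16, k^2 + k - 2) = k + 2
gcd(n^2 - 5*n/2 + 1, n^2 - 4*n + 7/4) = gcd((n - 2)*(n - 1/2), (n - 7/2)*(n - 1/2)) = n - 1/2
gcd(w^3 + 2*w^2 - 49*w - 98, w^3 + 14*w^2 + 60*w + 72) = w + 2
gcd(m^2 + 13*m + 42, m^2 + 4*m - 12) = m + 6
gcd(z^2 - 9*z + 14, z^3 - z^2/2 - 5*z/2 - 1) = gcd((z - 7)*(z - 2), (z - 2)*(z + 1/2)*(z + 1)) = z - 2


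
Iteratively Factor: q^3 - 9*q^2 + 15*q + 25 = (q + 1)*(q^2 - 10*q + 25) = (q - 5)*(q + 1)*(q - 5)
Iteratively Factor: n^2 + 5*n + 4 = (n + 4)*(n + 1)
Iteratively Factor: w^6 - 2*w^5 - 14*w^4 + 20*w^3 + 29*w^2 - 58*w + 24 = (w - 1)*(w^5 - w^4 - 15*w^3 + 5*w^2 + 34*w - 24) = (w - 1)^2*(w^4 - 15*w^2 - 10*w + 24) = (w - 1)^3*(w^3 + w^2 - 14*w - 24) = (w - 4)*(w - 1)^3*(w^2 + 5*w + 6) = (w - 4)*(w - 1)^3*(w + 3)*(w + 2)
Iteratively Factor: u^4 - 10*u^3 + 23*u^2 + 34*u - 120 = (u - 4)*(u^3 - 6*u^2 - u + 30) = (u - 4)*(u + 2)*(u^2 - 8*u + 15) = (u - 4)*(u - 3)*(u + 2)*(u - 5)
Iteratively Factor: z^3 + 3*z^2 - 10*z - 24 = (z - 3)*(z^2 + 6*z + 8) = (z - 3)*(z + 4)*(z + 2)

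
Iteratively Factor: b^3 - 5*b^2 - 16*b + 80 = (b + 4)*(b^2 - 9*b + 20) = (b - 5)*(b + 4)*(b - 4)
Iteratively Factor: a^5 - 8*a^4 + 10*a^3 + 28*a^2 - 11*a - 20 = (a - 1)*(a^4 - 7*a^3 + 3*a^2 + 31*a + 20) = (a - 1)*(a + 1)*(a^3 - 8*a^2 + 11*a + 20) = (a - 4)*(a - 1)*(a + 1)*(a^2 - 4*a - 5) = (a - 5)*(a - 4)*(a - 1)*(a + 1)*(a + 1)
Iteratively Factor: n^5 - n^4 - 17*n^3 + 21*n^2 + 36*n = (n + 1)*(n^4 - 2*n^3 - 15*n^2 + 36*n) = (n + 1)*(n + 4)*(n^3 - 6*n^2 + 9*n) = (n - 3)*(n + 1)*(n + 4)*(n^2 - 3*n) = n*(n - 3)*(n + 1)*(n + 4)*(n - 3)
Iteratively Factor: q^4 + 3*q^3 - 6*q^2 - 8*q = (q - 2)*(q^3 + 5*q^2 + 4*q) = (q - 2)*(q + 1)*(q^2 + 4*q) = (q - 2)*(q + 1)*(q + 4)*(q)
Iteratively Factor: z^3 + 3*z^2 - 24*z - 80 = (z + 4)*(z^2 - z - 20) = (z + 4)^2*(z - 5)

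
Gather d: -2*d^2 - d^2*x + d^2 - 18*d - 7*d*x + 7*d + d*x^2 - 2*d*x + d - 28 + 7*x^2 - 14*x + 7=d^2*(-x - 1) + d*(x^2 - 9*x - 10) + 7*x^2 - 14*x - 21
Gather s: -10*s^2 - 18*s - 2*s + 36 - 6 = -10*s^2 - 20*s + 30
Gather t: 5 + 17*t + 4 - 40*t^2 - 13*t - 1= -40*t^2 + 4*t + 8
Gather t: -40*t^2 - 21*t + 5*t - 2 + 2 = -40*t^2 - 16*t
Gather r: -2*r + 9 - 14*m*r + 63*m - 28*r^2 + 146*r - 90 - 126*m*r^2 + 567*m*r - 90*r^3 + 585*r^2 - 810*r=63*m - 90*r^3 + r^2*(557 - 126*m) + r*(553*m - 666) - 81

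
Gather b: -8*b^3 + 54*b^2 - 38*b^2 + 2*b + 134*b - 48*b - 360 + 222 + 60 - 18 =-8*b^3 + 16*b^2 + 88*b - 96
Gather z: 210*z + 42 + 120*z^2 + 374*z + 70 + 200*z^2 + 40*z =320*z^2 + 624*z + 112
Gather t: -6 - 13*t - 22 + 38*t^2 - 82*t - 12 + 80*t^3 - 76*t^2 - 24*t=80*t^3 - 38*t^2 - 119*t - 40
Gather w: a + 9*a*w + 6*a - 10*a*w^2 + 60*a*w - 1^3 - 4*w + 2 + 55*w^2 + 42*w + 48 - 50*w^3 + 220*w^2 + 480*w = 7*a - 50*w^3 + w^2*(275 - 10*a) + w*(69*a + 518) + 49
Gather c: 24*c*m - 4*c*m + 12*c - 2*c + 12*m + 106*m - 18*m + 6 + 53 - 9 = c*(20*m + 10) + 100*m + 50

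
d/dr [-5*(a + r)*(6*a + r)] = -35*a - 10*r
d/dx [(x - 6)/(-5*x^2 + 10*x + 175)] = (-x^2 + 2*x + 2*(x - 6)*(x - 1) + 35)/(5*(-x^2 + 2*x + 35)^2)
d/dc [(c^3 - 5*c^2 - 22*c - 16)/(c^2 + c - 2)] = (c^2 - 2*c + 15)/(c^2 - 2*c + 1)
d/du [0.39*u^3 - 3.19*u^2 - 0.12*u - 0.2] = 1.17*u^2 - 6.38*u - 0.12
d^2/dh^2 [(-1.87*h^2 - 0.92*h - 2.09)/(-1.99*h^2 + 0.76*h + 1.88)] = (12.94296*h^3 + 91.635918*h^2 + 1.685928*h + 28.642248)/(7.880599*h^6 - 9.029028*h^5 - 18.886692*h^4 + 16.620896*h^3 + 17.842704*h^2 - 8.058432*h - 6.644672)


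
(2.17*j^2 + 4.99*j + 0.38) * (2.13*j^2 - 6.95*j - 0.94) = 4.6221*j^4 - 4.4528*j^3 - 35.9109*j^2 - 7.3316*j - 0.3572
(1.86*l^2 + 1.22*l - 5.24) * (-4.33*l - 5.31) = -8.0538*l^3 - 15.1592*l^2 + 16.211*l + 27.8244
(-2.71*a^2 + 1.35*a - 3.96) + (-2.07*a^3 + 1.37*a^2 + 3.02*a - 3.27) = -2.07*a^3 - 1.34*a^2 + 4.37*a - 7.23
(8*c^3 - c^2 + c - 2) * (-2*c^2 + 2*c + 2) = -16*c^5 + 18*c^4 + 12*c^3 + 4*c^2 - 2*c - 4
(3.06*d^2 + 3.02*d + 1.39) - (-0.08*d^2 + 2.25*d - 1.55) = 3.14*d^2 + 0.77*d + 2.94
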